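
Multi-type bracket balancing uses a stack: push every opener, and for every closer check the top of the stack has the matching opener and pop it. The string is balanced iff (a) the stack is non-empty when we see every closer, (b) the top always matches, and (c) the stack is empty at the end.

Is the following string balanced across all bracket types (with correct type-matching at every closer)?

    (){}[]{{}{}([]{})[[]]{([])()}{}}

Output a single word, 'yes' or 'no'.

Answer: yes

Derivation:
pos 0: push '('; stack = (
pos 1: ')' matches '('; pop; stack = (empty)
pos 2: push '{'; stack = {
pos 3: '}' matches '{'; pop; stack = (empty)
pos 4: push '['; stack = [
pos 5: ']' matches '['; pop; stack = (empty)
pos 6: push '{'; stack = {
pos 7: push '{'; stack = {{
pos 8: '}' matches '{'; pop; stack = {
pos 9: push '{'; stack = {{
pos 10: '}' matches '{'; pop; stack = {
pos 11: push '('; stack = {(
pos 12: push '['; stack = {([
pos 13: ']' matches '['; pop; stack = {(
pos 14: push '{'; stack = {({
pos 15: '}' matches '{'; pop; stack = {(
pos 16: ')' matches '('; pop; stack = {
pos 17: push '['; stack = {[
pos 18: push '['; stack = {[[
pos 19: ']' matches '['; pop; stack = {[
pos 20: ']' matches '['; pop; stack = {
pos 21: push '{'; stack = {{
pos 22: push '('; stack = {{(
pos 23: push '['; stack = {{([
pos 24: ']' matches '['; pop; stack = {{(
pos 25: ')' matches '('; pop; stack = {{
pos 26: push '('; stack = {{(
pos 27: ')' matches '('; pop; stack = {{
pos 28: '}' matches '{'; pop; stack = {
pos 29: push '{'; stack = {{
pos 30: '}' matches '{'; pop; stack = {
pos 31: '}' matches '{'; pop; stack = (empty)
end: stack empty → VALID
Verdict: properly nested → yes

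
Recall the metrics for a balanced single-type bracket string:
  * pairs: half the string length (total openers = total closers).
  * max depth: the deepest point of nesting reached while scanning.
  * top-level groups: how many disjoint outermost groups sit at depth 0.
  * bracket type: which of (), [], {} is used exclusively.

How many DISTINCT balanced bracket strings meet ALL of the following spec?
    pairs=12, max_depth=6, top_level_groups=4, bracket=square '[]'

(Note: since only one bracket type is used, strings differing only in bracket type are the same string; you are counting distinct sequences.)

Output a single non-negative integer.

Spec: pairs=12 depth=6 groups=4
Count(depth <= 6) = 24658
Count(depth <= 5) = 22610
Count(depth == 6) = 24658 - 22610 = 2048

Answer: 2048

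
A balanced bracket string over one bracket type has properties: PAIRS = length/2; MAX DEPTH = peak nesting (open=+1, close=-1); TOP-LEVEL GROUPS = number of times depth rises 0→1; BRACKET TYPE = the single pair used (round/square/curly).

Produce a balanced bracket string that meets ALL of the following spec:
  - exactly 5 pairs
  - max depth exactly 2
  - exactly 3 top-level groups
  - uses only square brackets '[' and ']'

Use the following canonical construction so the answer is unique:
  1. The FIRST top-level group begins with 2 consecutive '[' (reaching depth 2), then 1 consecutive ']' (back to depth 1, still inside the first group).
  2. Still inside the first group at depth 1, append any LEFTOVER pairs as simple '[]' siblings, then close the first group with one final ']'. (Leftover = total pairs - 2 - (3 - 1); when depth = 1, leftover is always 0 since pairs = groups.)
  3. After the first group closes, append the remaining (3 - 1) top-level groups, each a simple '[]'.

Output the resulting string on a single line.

Spec: pairs=5 depth=2 groups=3
Leftover pairs = 5 - 2 - (3-1) = 1
First group: deep chain of depth 2 + 1 sibling pairs
Remaining 2 groups: simple '[]' each

Answer: [[][]][][]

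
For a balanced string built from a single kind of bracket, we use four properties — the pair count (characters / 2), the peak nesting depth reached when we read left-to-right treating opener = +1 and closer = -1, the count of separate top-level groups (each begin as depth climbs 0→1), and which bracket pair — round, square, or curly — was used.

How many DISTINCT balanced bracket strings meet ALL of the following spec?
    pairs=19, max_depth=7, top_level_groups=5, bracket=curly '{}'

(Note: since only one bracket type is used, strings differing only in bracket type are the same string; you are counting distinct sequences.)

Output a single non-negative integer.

Answer: 14685790

Derivation:
Spec: pairs=19 depth=7 groups=5
Count(depth <= 7) = 115287770
Count(depth <= 6) = 100601980
Count(depth == 7) = 115287770 - 100601980 = 14685790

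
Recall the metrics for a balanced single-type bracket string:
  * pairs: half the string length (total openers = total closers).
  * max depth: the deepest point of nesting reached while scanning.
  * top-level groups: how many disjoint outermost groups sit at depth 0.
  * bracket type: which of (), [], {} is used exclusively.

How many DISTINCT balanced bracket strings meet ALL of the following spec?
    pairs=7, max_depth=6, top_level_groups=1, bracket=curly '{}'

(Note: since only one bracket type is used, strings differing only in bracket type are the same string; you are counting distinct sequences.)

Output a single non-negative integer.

Spec: pairs=7 depth=6 groups=1
Count(depth <= 6) = 131
Count(depth <= 5) = 122
Count(depth == 6) = 131 - 122 = 9

Answer: 9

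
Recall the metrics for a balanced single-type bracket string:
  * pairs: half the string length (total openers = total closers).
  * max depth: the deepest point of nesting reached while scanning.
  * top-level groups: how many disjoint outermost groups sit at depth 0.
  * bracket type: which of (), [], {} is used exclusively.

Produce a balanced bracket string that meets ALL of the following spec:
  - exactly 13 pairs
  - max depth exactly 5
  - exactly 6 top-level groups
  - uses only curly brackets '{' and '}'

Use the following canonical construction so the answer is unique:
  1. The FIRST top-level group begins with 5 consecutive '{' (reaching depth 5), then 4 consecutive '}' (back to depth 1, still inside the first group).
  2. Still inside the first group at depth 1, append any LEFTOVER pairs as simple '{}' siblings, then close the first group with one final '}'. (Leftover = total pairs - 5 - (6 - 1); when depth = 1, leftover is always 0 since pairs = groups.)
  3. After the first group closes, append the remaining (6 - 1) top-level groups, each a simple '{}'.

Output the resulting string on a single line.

Answer: {{{{{}}}}{}{}{}}{}{}{}{}{}

Derivation:
Spec: pairs=13 depth=5 groups=6
Leftover pairs = 13 - 5 - (6-1) = 3
First group: deep chain of depth 5 + 3 sibling pairs
Remaining 5 groups: simple '{}' each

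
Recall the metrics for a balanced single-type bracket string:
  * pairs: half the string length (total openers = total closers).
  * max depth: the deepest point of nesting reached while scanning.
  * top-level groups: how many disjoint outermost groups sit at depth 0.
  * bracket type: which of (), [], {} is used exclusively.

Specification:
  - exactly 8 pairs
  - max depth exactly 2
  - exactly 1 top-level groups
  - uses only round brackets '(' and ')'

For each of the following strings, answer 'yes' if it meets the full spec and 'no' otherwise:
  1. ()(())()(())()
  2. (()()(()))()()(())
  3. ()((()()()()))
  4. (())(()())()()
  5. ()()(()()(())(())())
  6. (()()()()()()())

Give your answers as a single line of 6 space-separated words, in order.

String 1 '()(())()(())()': depth seq [1 0 1 2 1 0 1 0 1 2 1 0 1 0]
  -> pairs=7 depth=2 groups=5 -> no
String 2 '(()()(()))()()(())': depth seq [1 2 1 2 1 2 3 2 1 0 1 0 1 0 1 2 1 0]
  -> pairs=9 depth=3 groups=4 -> no
String 3 '()((()()()()))': depth seq [1 0 1 2 3 2 3 2 3 2 3 2 1 0]
  -> pairs=7 depth=3 groups=2 -> no
String 4 '(())(()())()()': depth seq [1 2 1 0 1 2 1 2 1 0 1 0 1 0]
  -> pairs=7 depth=2 groups=4 -> no
String 5 '()()(()()(())(())())': depth seq [1 0 1 0 1 2 1 2 1 2 3 2 1 2 3 2 1 2 1 0]
  -> pairs=10 depth=3 groups=3 -> no
String 6 '(()()()()()()())': depth seq [1 2 1 2 1 2 1 2 1 2 1 2 1 2 1 0]
  -> pairs=8 depth=2 groups=1 -> yes

Answer: no no no no no yes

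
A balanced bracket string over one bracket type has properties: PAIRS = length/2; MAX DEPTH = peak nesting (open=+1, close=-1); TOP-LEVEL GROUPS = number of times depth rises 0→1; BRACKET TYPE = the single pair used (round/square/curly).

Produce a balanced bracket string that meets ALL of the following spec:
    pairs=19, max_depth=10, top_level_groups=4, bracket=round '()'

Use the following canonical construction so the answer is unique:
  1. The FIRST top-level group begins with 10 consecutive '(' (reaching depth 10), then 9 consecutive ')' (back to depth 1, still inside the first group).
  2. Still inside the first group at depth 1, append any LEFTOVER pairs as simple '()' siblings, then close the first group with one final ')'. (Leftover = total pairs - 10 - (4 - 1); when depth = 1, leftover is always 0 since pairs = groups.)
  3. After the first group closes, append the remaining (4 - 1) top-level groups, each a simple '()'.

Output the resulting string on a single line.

Spec: pairs=19 depth=10 groups=4
Leftover pairs = 19 - 10 - (4-1) = 6
First group: deep chain of depth 10 + 6 sibling pairs
Remaining 3 groups: simple '()' each

Answer: (((((((((()))))))))()()()()()())()()()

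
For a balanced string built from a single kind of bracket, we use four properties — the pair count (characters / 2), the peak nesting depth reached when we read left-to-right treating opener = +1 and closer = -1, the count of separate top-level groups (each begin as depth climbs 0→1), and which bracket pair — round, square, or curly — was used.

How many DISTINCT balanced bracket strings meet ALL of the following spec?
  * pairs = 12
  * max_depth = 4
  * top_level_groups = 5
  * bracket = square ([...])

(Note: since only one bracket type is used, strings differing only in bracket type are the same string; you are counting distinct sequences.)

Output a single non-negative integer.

Spec: pairs=12 depth=4 groups=5
Count(depth <= 4) = 10620
Count(depth <= 3) = 5500
Count(depth == 4) = 10620 - 5500 = 5120

Answer: 5120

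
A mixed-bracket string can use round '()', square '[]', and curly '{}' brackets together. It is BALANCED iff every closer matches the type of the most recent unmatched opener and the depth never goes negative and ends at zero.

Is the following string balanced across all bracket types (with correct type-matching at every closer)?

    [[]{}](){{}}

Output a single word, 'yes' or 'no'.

pos 0: push '['; stack = [
pos 1: push '['; stack = [[
pos 2: ']' matches '['; pop; stack = [
pos 3: push '{'; stack = [{
pos 4: '}' matches '{'; pop; stack = [
pos 5: ']' matches '['; pop; stack = (empty)
pos 6: push '('; stack = (
pos 7: ')' matches '('; pop; stack = (empty)
pos 8: push '{'; stack = {
pos 9: push '{'; stack = {{
pos 10: '}' matches '{'; pop; stack = {
pos 11: '}' matches '{'; pop; stack = (empty)
end: stack empty → VALID
Verdict: properly nested → yes

Answer: yes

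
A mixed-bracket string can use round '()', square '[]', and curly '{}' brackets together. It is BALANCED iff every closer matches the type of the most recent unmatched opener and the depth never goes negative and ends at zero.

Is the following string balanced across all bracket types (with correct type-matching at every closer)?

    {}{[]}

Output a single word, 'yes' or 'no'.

pos 0: push '{'; stack = {
pos 1: '}' matches '{'; pop; stack = (empty)
pos 2: push '{'; stack = {
pos 3: push '['; stack = {[
pos 4: ']' matches '['; pop; stack = {
pos 5: '}' matches '{'; pop; stack = (empty)
end: stack empty → VALID
Verdict: properly nested → yes

Answer: yes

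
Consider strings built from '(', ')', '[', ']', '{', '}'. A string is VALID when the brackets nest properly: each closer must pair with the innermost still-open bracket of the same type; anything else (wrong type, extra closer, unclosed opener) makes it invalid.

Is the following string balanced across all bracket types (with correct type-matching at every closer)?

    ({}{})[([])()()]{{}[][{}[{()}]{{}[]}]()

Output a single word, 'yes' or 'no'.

pos 0: push '('; stack = (
pos 1: push '{'; stack = ({
pos 2: '}' matches '{'; pop; stack = (
pos 3: push '{'; stack = ({
pos 4: '}' matches '{'; pop; stack = (
pos 5: ')' matches '('; pop; stack = (empty)
pos 6: push '['; stack = [
pos 7: push '('; stack = [(
pos 8: push '['; stack = [([
pos 9: ']' matches '['; pop; stack = [(
pos 10: ')' matches '('; pop; stack = [
pos 11: push '('; stack = [(
pos 12: ')' matches '('; pop; stack = [
pos 13: push '('; stack = [(
pos 14: ')' matches '('; pop; stack = [
pos 15: ']' matches '['; pop; stack = (empty)
pos 16: push '{'; stack = {
pos 17: push '{'; stack = {{
pos 18: '}' matches '{'; pop; stack = {
pos 19: push '['; stack = {[
pos 20: ']' matches '['; pop; stack = {
pos 21: push '['; stack = {[
pos 22: push '{'; stack = {[{
pos 23: '}' matches '{'; pop; stack = {[
pos 24: push '['; stack = {[[
pos 25: push '{'; stack = {[[{
pos 26: push '('; stack = {[[{(
pos 27: ')' matches '('; pop; stack = {[[{
pos 28: '}' matches '{'; pop; stack = {[[
pos 29: ']' matches '['; pop; stack = {[
pos 30: push '{'; stack = {[{
pos 31: push '{'; stack = {[{{
pos 32: '}' matches '{'; pop; stack = {[{
pos 33: push '['; stack = {[{[
pos 34: ']' matches '['; pop; stack = {[{
pos 35: '}' matches '{'; pop; stack = {[
pos 36: ']' matches '['; pop; stack = {
pos 37: push '('; stack = {(
pos 38: ')' matches '('; pop; stack = {
end: stack still non-empty ({) → INVALID
Verdict: unclosed openers at end: { → no

Answer: no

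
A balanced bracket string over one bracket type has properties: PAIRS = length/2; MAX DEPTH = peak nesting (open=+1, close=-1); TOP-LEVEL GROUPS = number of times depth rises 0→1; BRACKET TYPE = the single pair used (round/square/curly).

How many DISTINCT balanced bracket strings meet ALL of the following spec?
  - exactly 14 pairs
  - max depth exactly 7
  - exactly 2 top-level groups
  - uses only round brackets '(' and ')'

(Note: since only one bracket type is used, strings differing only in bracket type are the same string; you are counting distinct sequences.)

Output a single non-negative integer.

Answer: 106719

Derivation:
Spec: pairs=14 depth=7 groups=2
Count(depth <= 7) = 682640
Count(depth <= 6) = 575921
Count(depth == 7) = 682640 - 575921 = 106719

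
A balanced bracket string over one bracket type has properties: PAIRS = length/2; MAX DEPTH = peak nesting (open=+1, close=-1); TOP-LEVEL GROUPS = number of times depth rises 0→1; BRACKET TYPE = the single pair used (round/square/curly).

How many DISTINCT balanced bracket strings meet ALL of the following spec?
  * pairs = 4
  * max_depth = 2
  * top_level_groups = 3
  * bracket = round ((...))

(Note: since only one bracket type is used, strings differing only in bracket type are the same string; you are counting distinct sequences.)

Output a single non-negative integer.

Spec: pairs=4 depth=2 groups=3
Count(depth <= 2) = 3
Count(depth <= 1) = 0
Count(depth == 2) = 3 - 0 = 3

Answer: 3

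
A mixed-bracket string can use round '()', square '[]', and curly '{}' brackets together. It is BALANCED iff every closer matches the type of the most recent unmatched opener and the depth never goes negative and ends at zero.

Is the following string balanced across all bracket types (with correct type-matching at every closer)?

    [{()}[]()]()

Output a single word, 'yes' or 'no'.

pos 0: push '['; stack = [
pos 1: push '{'; stack = [{
pos 2: push '('; stack = [{(
pos 3: ')' matches '('; pop; stack = [{
pos 4: '}' matches '{'; pop; stack = [
pos 5: push '['; stack = [[
pos 6: ']' matches '['; pop; stack = [
pos 7: push '('; stack = [(
pos 8: ')' matches '('; pop; stack = [
pos 9: ']' matches '['; pop; stack = (empty)
pos 10: push '('; stack = (
pos 11: ')' matches '('; pop; stack = (empty)
end: stack empty → VALID
Verdict: properly nested → yes

Answer: yes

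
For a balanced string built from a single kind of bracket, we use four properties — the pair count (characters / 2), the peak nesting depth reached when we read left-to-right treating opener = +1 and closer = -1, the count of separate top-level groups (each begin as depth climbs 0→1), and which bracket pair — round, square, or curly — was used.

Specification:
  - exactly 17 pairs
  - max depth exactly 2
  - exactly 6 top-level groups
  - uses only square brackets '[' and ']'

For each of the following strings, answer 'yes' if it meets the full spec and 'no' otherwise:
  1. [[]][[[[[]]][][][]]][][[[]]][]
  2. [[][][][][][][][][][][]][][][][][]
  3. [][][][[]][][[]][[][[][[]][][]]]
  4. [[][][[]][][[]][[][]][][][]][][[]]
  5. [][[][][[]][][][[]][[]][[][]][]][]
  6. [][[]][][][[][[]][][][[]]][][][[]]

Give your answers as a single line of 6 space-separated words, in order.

Answer: no yes no no no no

Derivation:
String 1 '[[]][[[[[]]][][][]]][][[[]]][]': depth seq [1 2 1 0 1 2 3 4 5 4 3 2 3 2 3 2 3 2 1 0 1 0 1 2 3 2 1 0 1 0]
  -> pairs=15 depth=5 groups=5 -> no
String 2 '[[][][][][][][][][][][]][][][][][]': depth seq [1 2 1 2 1 2 1 2 1 2 1 2 1 2 1 2 1 2 1 2 1 2 1 0 1 0 1 0 1 0 1 0 1 0]
  -> pairs=17 depth=2 groups=6 -> yes
String 3 '[][][][[]][][[]][[][[][[]][][]]]': depth seq [1 0 1 0 1 0 1 2 1 0 1 0 1 2 1 0 1 2 1 2 3 2 3 4 3 2 3 2 3 2 1 0]
  -> pairs=16 depth=4 groups=7 -> no
String 4 '[[][][[]][][[]][[][]][][][]][][[]]': depth seq [1 2 1 2 1 2 3 2 1 2 1 2 3 2 1 2 3 2 3 2 1 2 1 2 1 2 1 0 1 0 1 2 1 0]
  -> pairs=17 depth=3 groups=3 -> no
String 5 '[][[][][[]][][][[]][[]][[][]][]][]': depth seq [1 0 1 2 1 2 1 2 3 2 1 2 1 2 1 2 3 2 1 2 3 2 1 2 3 2 3 2 1 2 1 0 1 0]
  -> pairs=17 depth=3 groups=3 -> no
String 6 '[][[]][][][[][[]][][][[]]][][][[]]': depth seq [1 0 1 2 1 0 1 0 1 0 1 2 1 2 3 2 1 2 1 2 1 2 3 2 1 0 1 0 1 0 1 2 1 0]
  -> pairs=17 depth=3 groups=8 -> no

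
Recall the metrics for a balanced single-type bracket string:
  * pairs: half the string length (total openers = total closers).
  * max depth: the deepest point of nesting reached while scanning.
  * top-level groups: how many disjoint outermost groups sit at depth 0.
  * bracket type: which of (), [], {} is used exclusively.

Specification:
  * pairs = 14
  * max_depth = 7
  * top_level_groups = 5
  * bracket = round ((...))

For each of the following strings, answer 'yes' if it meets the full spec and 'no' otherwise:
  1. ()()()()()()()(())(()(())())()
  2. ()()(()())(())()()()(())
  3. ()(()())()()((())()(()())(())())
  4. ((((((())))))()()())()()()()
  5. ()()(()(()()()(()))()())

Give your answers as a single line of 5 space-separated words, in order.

String 1 '()()()()()()()(())(()(())())()': depth seq [1 0 1 0 1 0 1 0 1 0 1 0 1 0 1 2 1 0 1 2 1 2 3 2 1 2 1 0 1 0]
  -> pairs=15 depth=3 groups=10 -> no
String 2 '()()(()())(())()()()(())': depth seq [1 0 1 0 1 2 1 2 1 0 1 2 1 0 1 0 1 0 1 0 1 2 1 0]
  -> pairs=12 depth=2 groups=8 -> no
String 3 '()(()())()()((())()(()())(())())': depth seq [1 0 1 2 1 2 1 0 1 0 1 0 1 2 3 2 1 2 1 2 3 2 3 2 1 2 3 2 1 2 1 0]
  -> pairs=16 depth=3 groups=5 -> no
String 4 '((((((())))))()()())()()()()': depth seq [1 2 3 4 5 6 7 6 5 4 3 2 1 2 1 2 1 2 1 0 1 0 1 0 1 0 1 0]
  -> pairs=14 depth=7 groups=5 -> yes
String 5 '()()(()(()()()(()))()())': depth seq [1 0 1 0 1 2 1 2 3 2 3 2 3 2 3 4 3 2 1 2 1 2 1 0]
  -> pairs=12 depth=4 groups=3 -> no

Answer: no no no yes no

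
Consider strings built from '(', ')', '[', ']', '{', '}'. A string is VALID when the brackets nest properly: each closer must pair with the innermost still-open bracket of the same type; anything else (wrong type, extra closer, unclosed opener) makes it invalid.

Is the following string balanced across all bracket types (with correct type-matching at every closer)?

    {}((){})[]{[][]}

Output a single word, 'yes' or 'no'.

Answer: yes

Derivation:
pos 0: push '{'; stack = {
pos 1: '}' matches '{'; pop; stack = (empty)
pos 2: push '('; stack = (
pos 3: push '('; stack = ((
pos 4: ')' matches '('; pop; stack = (
pos 5: push '{'; stack = ({
pos 6: '}' matches '{'; pop; stack = (
pos 7: ')' matches '('; pop; stack = (empty)
pos 8: push '['; stack = [
pos 9: ']' matches '['; pop; stack = (empty)
pos 10: push '{'; stack = {
pos 11: push '['; stack = {[
pos 12: ']' matches '['; pop; stack = {
pos 13: push '['; stack = {[
pos 14: ']' matches '['; pop; stack = {
pos 15: '}' matches '{'; pop; stack = (empty)
end: stack empty → VALID
Verdict: properly nested → yes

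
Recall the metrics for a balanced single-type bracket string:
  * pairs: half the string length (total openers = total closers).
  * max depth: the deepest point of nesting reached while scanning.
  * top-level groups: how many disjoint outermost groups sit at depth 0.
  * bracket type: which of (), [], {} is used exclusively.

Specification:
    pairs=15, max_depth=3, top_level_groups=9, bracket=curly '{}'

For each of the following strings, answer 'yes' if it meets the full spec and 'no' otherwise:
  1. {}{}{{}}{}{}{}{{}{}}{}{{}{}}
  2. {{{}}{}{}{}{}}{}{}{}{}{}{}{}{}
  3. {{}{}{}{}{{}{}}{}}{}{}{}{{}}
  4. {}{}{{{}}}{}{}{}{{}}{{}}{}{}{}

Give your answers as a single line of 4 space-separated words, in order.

String 1 '{}{}{{}}{}{}{}{{}{}}{}{{}{}}': depth seq [1 0 1 0 1 2 1 0 1 0 1 0 1 0 1 2 1 2 1 0 1 0 1 2 1 2 1 0]
  -> pairs=14 depth=2 groups=9 -> no
String 2 '{{{}}{}{}{}{}}{}{}{}{}{}{}{}{}': depth seq [1 2 3 2 1 2 1 2 1 2 1 2 1 0 1 0 1 0 1 0 1 0 1 0 1 0 1 0 1 0]
  -> pairs=15 depth=3 groups=9 -> yes
String 3 '{{}{}{}{}{{}{}}{}}{}{}{}{{}}': depth seq [1 2 1 2 1 2 1 2 1 2 3 2 3 2 1 2 1 0 1 0 1 0 1 0 1 2 1 0]
  -> pairs=14 depth=3 groups=5 -> no
String 4 '{}{}{{{}}}{}{}{}{{}}{{}}{}{}{}': depth seq [1 0 1 0 1 2 3 2 1 0 1 0 1 0 1 0 1 2 1 0 1 2 1 0 1 0 1 0 1 0]
  -> pairs=15 depth=3 groups=11 -> no

Answer: no yes no no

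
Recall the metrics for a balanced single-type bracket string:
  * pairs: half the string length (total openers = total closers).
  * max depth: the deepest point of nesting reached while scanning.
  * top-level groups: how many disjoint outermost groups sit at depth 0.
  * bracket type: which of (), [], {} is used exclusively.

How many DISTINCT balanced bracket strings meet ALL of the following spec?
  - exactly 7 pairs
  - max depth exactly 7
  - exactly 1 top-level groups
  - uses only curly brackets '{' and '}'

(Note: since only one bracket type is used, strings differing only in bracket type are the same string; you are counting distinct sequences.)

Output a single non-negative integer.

Spec: pairs=7 depth=7 groups=1
Count(depth <= 7) = 132
Count(depth <= 6) = 131
Count(depth == 7) = 132 - 131 = 1

Answer: 1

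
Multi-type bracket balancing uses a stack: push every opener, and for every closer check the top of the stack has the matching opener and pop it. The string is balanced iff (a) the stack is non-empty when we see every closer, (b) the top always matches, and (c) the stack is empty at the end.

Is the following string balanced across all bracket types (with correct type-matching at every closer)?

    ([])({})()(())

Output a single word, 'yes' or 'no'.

pos 0: push '('; stack = (
pos 1: push '['; stack = ([
pos 2: ']' matches '['; pop; stack = (
pos 3: ')' matches '('; pop; stack = (empty)
pos 4: push '('; stack = (
pos 5: push '{'; stack = ({
pos 6: '}' matches '{'; pop; stack = (
pos 7: ')' matches '('; pop; stack = (empty)
pos 8: push '('; stack = (
pos 9: ')' matches '('; pop; stack = (empty)
pos 10: push '('; stack = (
pos 11: push '('; stack = ((
pos 12: ')' matches '('; pop; stack = (
pos 13: ')' matches '('; pop; stack = (empty)
end: stack empty → VALID
Verdict: properly nested → yes

Answer: yes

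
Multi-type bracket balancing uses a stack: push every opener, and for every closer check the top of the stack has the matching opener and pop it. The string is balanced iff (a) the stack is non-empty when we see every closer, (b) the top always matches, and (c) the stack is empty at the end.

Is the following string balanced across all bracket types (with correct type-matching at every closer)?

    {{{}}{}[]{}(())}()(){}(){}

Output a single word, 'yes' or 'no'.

pos 0: push '{'; stack = {
pos 1: push '{'; stack = {{
pos 2: push '{'; stack = {{{
pos 3: '}' matches '{'; pop; stack = {{
pos 4: '}' matches '{'; pop; stack = {
pos 5: push '{'; stack = {{
pos 6: '}' matches '{'; pop; stack = {
pos 7: push '['; stack = {[
pos 8: ']' matches '['; pop; stack = {
pos 9: push '{'; stack = {{
pos 10: '}' matches '{'; pop; stack = {
pos 11: push '('; stack = {(
pos 12: push '('; stack = {((
pos 13: ')' matches '('; pop; stack = {(
pos 14: ')' matches '('; pop; stack = {
pos 15: '}' matches '{'; pop; stack = (empty)
pos 16: push '('; stack = (
pos 17: ')' matches '('; pop; stack = (empty)
pos 18: push '('; stack = (
pos 19: ')' matches '('; pop; stack = (empty)
pos 20: push '{'; stack = {
pos 21: '}' matches '{'; pop; stack = (empty)
pos 22: push '('; stack = (
pos 23: ')' matches '('; pop; stack = (empty)
pos 24: push '{'; stack = {
pos 25: '}' matches '{'; pop; stack = (empty)
end: stack empty → VALID
Verdict: properly nested → yes

Answer: yes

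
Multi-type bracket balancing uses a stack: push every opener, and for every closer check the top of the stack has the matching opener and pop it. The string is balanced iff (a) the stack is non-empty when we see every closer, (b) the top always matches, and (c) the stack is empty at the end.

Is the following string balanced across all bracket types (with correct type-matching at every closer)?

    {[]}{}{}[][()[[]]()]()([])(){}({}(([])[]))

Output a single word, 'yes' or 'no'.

Answer: yes

Derivation:
pos 0: push '{'; stack = {
pos 1: push '['; stack = {[
pos 2: ']' matches '['; pop; stack = {
pos 3: '}' matches '{'; pop; stack = (empty)
pos 4: push '{'; stack = {
pos 5: '}' matches '{'; pop; stack = (empty)
pos 6: push '{'; stack = {
pos 7: '}' matches '{'; pop; stack = (empty)
pos 8: push '['; stack = [
pos 9: ']' matches '['; pop; stack = (empty)
pos 10: push '['; stack = [
pos 11: push '('; stack = [(
pos 12: ')' matches '('; pop; stack = [
pos 13: push '['; stack = [[
pos 14: push '['; stack = [[[
pos 15: ']' matches '['; pop; stack = [[
pos 16: ']' matches '['; pop; stack = [
pos 17: push '('; stack = [(
pos 18: ')' matches '('; pop; stack = [
pos 19: ']' matches '['; pop; stack = (empty)
pos 20: push '('; stack = (
pos 21: ')' matches '('; pop; stack = (empty)
pos 22: push '('; stack = (
pos 23: push '['; stack = ([
pos 24: ']' matches '['; pop; stack = (
pos 25: ')' matches '('; pop; stack = (empty)
pos 26: push '('; stack = (
pos 27: ')' matches '('; pop; stack = (empty)
pos 28: push '{'; stack = {
pos 29: '}' matches '{'; pop; stack = (empty)
pos 30: push '('; stack = (
pos 31: push '{'; stack = ({
pos 32: '}' matches '{'; pop; stack = (
pos 33: push '('; stack = ((
pos 34: push '('; stack = (((
pos 35: push '['; stack = ((([
pos 36: ']' matches '['; pop; stack = (((
pos 37: ')' matches '('; pop; stack = ((
pos 38: push '['; stack = (([
pos 39: ']' matches '['; pop; stack = ((
pos 40: ')' matches '('; pop; stack = (
pos 41: ')' matches '('; pop; stack = (empty)
end: stack empty → VALID
Verdict: properly nested → yes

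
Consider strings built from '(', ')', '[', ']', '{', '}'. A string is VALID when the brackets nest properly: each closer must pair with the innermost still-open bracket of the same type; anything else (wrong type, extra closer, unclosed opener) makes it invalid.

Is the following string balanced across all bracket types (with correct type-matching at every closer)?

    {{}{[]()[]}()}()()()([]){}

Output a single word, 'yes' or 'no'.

Answer: yes

Derivation:
pos 0: push '{'; stack = {
pos 1: push '{'; stack = {{
pos 2: '}' matches '{'; pop; stack = {
pos 3: push '{'; stack = {{
pos 4: push '['; stack = {{[
pos 5: ']' matches '['; pop; stack = {{
pos 6: push '('; stack = {{(
pos 7: ')' matches '('; pop; stack = {{
pos 8: push '['; stack = {{[
pos 9: ']' matches '['; pop; stack = {{
pos 10: '}' matches '{'; pop; stack = {
pos 11: push '('; stack = {(
pos 12: ')' matches '('; pop; stack = {
pos 13: '}' matches '{'; pop; stack = (empty)
pos 14: push '('; stack = (
pos 15: ')' matches '('; pop; stack = (empty)
pos 16: push '('; stack = (
pos 17: ')' matches '('; pop; stack = (empty)
pos 18: push '('; stack = (
pos 19: ')' matches '('; pop; stack = (empty)
pos 20: push '('; stack = (
pos 21: push '['; stack = ([
pos 22: ']' matches '['; pop; stack = (
pos 23: ')' matches '('; pop; stack = (empty)
pos 24: push '{'; stack = {
pos 25: '}' matches '{'; pop; stack = (empty)
end: stack empty → VALID
Verdict: properly nested → yes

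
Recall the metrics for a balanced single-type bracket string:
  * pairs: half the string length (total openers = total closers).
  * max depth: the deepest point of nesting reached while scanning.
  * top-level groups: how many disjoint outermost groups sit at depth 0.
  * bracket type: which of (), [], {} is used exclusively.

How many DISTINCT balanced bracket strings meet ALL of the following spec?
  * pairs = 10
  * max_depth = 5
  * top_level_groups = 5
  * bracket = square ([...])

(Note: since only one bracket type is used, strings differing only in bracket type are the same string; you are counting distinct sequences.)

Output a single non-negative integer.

Answer: 55

Derivation:
Spec: pairs=10 depth=5 groups=5
Count(depth <= 5) = 996
Count(depth <= 4) = 941
Count(depth == 5) = 996 - 941 = 55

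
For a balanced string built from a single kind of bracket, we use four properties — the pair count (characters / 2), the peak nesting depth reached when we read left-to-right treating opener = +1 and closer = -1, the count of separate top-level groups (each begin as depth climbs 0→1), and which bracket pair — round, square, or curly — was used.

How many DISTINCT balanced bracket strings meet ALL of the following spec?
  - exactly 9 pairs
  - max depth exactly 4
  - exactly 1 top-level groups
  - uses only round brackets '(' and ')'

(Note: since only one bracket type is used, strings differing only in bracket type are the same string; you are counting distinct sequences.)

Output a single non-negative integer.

Answer: 482

Derivation:
Spec: pairs=9 depth=4 groups=1
Count(depth <= 4) = 610
Count(depth <= 3) = 128
Count(depth == 4) = 610 - 128 = 482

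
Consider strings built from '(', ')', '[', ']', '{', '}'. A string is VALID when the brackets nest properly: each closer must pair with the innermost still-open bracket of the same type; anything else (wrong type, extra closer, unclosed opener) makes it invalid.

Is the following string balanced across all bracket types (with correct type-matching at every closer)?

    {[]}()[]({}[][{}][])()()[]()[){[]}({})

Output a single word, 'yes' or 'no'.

Answer: no

Derivation:
pos 0: push '{'; stack = {
pos 1: push '['; stack = {[
pos 2: ']' matches '['; pop; stack = {
pos 3: '}' matches '{'; pop; stack = (empty)
pos 4: push '('; stack = (
pos 5: ')' matches '('; pop; stack = (empty)
pos 6: push '['; stack = [
pos 7: ']' matches '['; pop; stack = (empty)
pos 8: push '('; stack = (
pos 9: push '{'; stack = ({
pos 10: '}' matches '{'; pop; stack = (
pos 11: push '['; stack = ([
pos 12: ']' matches '['; pop; stack = (
pos 13: push '['; stack = ([
pos 14: push '{'; stack = ([{
pos 15: '}' matches '{'; pop; stack = ([
pos 16: ']' matches '['; pop; stack = (
pos 17: push '['; stack = ([
pos 18: ']' matches '['; pop; stack = (
pos 19: ')' matches '('; pop; stack = (empty)
pos 20: push '('; stack = (
pos 21: ')' matches '('; pop; stack = (empty)
pos 22: push '('; stack = (
pos 23: ')' matches '('; pop; stack = (empty)
pos 24: push '['; stack = [
pos 25: ']' matches '['; pop; stack = (empty)
pos 26: push '('; stack = (
pos 27: ')' matches '('; pop; stack = (empty)
pos 28: push '['; stack = [
pos 29: saw closer ')' but top of stack is '[' (expected ']') → INVALID
Verdict: type mismatch at position 29: ')' closes '[' → no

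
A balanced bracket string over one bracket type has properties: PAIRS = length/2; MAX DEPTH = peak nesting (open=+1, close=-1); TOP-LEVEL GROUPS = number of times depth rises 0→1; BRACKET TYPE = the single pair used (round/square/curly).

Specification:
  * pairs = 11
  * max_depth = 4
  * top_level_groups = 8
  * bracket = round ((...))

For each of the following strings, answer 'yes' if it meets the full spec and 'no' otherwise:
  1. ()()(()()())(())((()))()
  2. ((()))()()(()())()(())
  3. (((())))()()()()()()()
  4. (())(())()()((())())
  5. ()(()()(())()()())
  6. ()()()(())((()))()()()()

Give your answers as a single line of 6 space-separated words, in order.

Answer: no no yes no no no

Derivation:
String 1 '()()(()()())(())((()))()': depth seq [1 0 1 0 1 2 1 2 1 2 1 0 1 2 1 0 1 2 3 2 1 0 1 0]
  -> pairs=12 depth=3 groups=6 -> no
String 2 '((()))()()(()())()(())': depth seq [1 2 3 2 1 0 1 0 1 0 1 2 1 2 1 0 1 0 1 2 1 0]
  -> pairs=11 depth=3 groups=6 -> no
String 3 '(((())))()()()()()()()': depth seq [1 2 3 4 3 2 1 0 1 0 1 0 1 0 1 0 1 0 1 0 1 0]
  -> pairs=11 depth=4 groups=8 -> yes
String 4 '(())(())()()((())())': depth seq [1 2 1 0 1 2 1 0 1 0 1 0 1 2 3 2 1 2 1 0]
  -> pairs=10 depth=3 groups=5 -> no
String 5 '()(()()(())()()())': depth seq [1 0 1 2 1 2 1 2 3 2 1 2 1 2 1 2 1 0]
  -> pairs=9 depth=3 groups=2 -> no
String 6 '()()()(())((()))()()()()': depth seq [1 0 1 0 1 0 1 2 1 0 1 2 3 2 1 0 1 0 1 0 1 0 1 0]
  -> pairs=12 depth=3 groups=9 -> no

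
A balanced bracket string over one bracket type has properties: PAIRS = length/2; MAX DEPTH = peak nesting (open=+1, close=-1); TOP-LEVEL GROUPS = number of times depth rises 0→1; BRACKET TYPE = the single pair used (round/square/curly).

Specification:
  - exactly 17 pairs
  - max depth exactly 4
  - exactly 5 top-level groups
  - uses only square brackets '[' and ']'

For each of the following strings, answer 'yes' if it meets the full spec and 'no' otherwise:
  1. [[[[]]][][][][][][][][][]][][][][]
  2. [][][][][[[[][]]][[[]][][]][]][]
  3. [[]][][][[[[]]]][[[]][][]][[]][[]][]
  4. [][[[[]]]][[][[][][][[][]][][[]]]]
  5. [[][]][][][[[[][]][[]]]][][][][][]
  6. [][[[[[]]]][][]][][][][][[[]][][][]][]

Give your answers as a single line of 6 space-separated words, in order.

Answer: yes no no no no no

Derivation:
String 1 '[[[[]]][][][][][][][][][]][][][][]': depth seq [1 2 3 4 3 2 1 2 1 2 1 2 1 2 1 2 1 2 1 2 1 2 1 2 1 0 1 0 1 0 1 0 1 0]
  -> pairs=17 depth=4 groups=5 -> yes
String 2 '[][][][][[[[][]]][[[]][][]][]][]': depth seq [1 0 1 0 1 0 1 0 1 2 3 4 3 4 3 2 1 2 3 4 3 2 3 2 3 2 1 2 1 0 1 0]
  -> pairs=16 depth=4 groups=6 -> no
String 3 '[[]][][][[[[]]]][[[]][][]][[]][[]][]': depth seq [1 2 1 0 1 0 1 0 1 2 3 4 3 2 1 0 1 2 3 2 1 2 1 2 1 0 1 2 1 0 1 2 1 0 1 0]
  -> pairs=18 depth=4 groups=8 -> no
String 4 '[][[[[]]]][[][[][][][[][]][][[]]]]': depth seq [1 0 1 2 3 4 3 2 1 0 1 2 1 2 3 2 3 2 3 2 3 4 3 4 3 2 3 2 3 4 3 2 1 0]
  -> pairs=17 depth=4 groups=3 -> no
String 5 '[[][]][][][[[[][]][[]]]][][][][][]': depth seq [1 2 1 2 1 0 1 0 1 0 1 2 3 4 3 4 3 2 3 4 3 2 1 0 1 0 1 0 1 0 1 0 1 0]
  -> pairs=17 depth=4 groups=9 -> no
String 6 '[][[[[[]]]][][]][][][][][[[]][][][]][]': depth seq [1 0 1 2 3 4 5 4 3 2 1 2 1 2 1 0 1 0 1 0 1 0 1 0 1 2 3 2 1 2 1 2 1 2 1 0 1 0]
  -> pairs=19 depth=5 groups=8 -> no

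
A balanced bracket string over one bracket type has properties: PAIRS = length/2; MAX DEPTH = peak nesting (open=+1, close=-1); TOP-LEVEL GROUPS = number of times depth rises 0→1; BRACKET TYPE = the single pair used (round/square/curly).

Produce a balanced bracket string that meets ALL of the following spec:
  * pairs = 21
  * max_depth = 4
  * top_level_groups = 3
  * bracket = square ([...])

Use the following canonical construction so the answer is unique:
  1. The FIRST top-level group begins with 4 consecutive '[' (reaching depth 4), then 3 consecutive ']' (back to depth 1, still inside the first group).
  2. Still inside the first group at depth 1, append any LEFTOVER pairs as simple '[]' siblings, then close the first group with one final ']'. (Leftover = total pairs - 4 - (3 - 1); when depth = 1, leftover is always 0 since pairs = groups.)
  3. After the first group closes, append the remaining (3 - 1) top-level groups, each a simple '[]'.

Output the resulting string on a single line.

Answer: [[[[]]][][][][][][][][][][][][][][][]][][]

Derivation:
Spec: pairs=21 depth=4 groups=3
Leftover pairs = 21 - 4 - (3-1) = 15
First group: deep chain of depth 4 + 15 sibling pairs
Remaining 2 groups: simple '[]' each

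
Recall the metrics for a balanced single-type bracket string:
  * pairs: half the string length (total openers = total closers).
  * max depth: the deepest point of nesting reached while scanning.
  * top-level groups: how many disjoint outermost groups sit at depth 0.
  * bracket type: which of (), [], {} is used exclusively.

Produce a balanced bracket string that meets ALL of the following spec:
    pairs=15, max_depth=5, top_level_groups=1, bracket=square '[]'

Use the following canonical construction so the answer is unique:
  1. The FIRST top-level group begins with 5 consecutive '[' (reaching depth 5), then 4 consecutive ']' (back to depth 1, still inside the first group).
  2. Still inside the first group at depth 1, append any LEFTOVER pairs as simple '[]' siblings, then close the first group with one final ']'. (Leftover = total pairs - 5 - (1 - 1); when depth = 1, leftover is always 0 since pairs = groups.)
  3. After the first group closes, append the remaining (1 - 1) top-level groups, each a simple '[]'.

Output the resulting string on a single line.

Spec: pairs=15 depth=5 groups=1
Leftover pairs = 15 - 5 - (1-1) = 10
First group: deep chain of depth 5 + 10 sibling pairs
Remaining 0 groups: simple '[]' each

Answer: [[[[[]]]][][][][][][][][][][]]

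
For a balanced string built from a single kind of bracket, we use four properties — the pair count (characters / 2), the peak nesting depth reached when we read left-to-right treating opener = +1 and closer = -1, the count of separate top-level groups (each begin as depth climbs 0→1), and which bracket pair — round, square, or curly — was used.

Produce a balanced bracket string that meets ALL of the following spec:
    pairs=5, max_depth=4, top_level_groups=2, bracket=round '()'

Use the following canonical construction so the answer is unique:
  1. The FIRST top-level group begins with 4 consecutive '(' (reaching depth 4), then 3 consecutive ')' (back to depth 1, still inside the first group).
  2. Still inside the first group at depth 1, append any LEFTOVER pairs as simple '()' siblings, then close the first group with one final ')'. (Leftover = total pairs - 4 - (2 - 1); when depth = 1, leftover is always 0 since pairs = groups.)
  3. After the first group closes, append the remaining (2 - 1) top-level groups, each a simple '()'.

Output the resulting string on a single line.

Spec: pairs=5 depth=4 groups=2
Leftover pairs = 5 - 4 - (2-1) = 0
First group: deep chain of depth 4 + 0 sibling pairs
Remaining 1 groups: simple '()' each

Answer: (((())))()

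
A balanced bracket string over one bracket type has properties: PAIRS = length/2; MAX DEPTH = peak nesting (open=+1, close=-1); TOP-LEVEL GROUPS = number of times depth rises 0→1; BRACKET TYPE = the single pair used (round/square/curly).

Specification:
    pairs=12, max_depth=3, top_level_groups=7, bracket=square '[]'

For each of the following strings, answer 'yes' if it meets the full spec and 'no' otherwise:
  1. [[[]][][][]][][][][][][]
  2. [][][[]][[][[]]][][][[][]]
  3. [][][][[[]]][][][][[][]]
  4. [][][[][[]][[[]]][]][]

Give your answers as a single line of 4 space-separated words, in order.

Answer: yes no no no

Derivation:
String 1 '[[[]][][][]][][][][][][]': depth seq [1 2 3 2 1 2 1 2 1 2 1 0 1 0 1 0 1 0 1 0 1 0 1 0]
  -> pairs=12 depth=3 groups=7 -> yes
String 2 '[][][[]][[][[]]][][][[][]]': depth seq [1 0 1 0 1 2 1 0 1 2 1 2 3 2 1 0 1 0 1 0 1 2 1 2 1 0]
  -> pairs=13 depth=3 groups=7 -> no
String 3 '[][][][[[]]][][][][[][]]': depth seq [1 0 1 0 1 0 1 2 3 2 1 0 1 0 1 0 1 0 1 2 1 2 1 0]
  -> pairs=12 depth=3 groups=8 -> no
String 4 '[][][[][[]][[[]]][]][]': depth seq [1 0 1 0 1 2 1 2 3 2 1 2 3 4 3 2 1 2 1 0 1 0]
  -> pairs=11 depth=4 groups=4 -> no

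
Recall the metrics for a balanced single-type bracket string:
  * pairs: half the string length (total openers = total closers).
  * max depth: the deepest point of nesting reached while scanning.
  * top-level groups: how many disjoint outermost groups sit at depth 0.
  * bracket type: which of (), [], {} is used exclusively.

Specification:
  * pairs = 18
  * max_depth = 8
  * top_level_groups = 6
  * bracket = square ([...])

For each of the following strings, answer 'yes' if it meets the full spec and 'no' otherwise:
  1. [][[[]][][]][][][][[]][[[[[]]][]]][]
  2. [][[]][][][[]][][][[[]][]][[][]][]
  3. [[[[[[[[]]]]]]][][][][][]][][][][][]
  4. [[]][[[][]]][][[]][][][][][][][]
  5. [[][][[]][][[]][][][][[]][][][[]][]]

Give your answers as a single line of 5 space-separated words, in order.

Answer: no no yes no no

Derivation:
String 1 '[][[[]][][]][][][][[]][[[[[]]][]]][]': depth seq [1 0 1 2 3 2 1 2 1 2 1 0 1 0 1 0 1 0 1 2 1 0 1 2 3 4 5 4 3 2 3 2 1 0 1 0]
  -> pairs=18 depth=5 groups=8 -> no
String 2 '[][[]][][][[]][][][[[]][]][[][]][]': depth seq [1 0 1 2 1 0 1 0 1 0 1 2 1 0 1 0 1 0 1 2 3 2 1 2 1 0 1 2 1 2 1 0 1 0]
  -> pairs=17 depth=3 groups=10 -> no
String 3 '[[[[[[[[]]]]]]][][][][][]][][][][][]': depth seq [1 2 3 4 5 6 7 8 7 6 5 4 3 2 1 2 1 2 1 2 1 2 1 2 1 0 1 0 1 0 1 0 1 0 1 0]
  -> pairs=18 depth=8 groups=6 -> yes
String 4 '[[]][[[][]]][][[]][][][][][][][]': depth seq [1 2 1 0 1 2 3 2 3 2 1 0 1 0 1 2 1 0 1 0 1 0 1 0 1 0 1 0 1 0 1 0]
  -> pairs=16 depth=3 groups=11 -> no
String 5 '[[][][[]][][[]][][][][[]][][][[]][]]': depth seq [1 2 1 2 1 2 3 2 1 2 1 2 3 2 1 2 1 2 1 2 1 2 3 2 1 2 1 2 1 2 3 2 1 2 1 0]
  -> pairs=18 depth=3 groups=1 -> no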